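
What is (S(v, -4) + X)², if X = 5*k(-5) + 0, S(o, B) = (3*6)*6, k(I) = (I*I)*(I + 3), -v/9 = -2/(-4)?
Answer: 20164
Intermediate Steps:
v = -9/2 (v = -(-18)/(-4) = -(-18)*(-1)/4 = -9*½ = -9/2 ≈ -4.5000)
k(I) = I²*(3 + I)
S(o, B) = 108 (S(o, B) = 18*6 = 108)
X = -250 (X = 5*((-5)²*(3 - 5)) + 0 = 5*(25*(-2)) + 0 = 5*(-50) + 0 = -250 + 0 = -250)
(S(v, -4) + X)² = (108 - 250)² = (-142)² = 20164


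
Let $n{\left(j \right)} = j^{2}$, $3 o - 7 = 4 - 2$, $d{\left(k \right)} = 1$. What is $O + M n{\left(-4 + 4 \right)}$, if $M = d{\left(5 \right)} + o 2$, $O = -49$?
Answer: $-49$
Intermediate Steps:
$o = 3$ ($o = \frac{7}{3} + \frac{4 - 2}{3} = \frac{7}{3} + \frac{1}{3} \cdot 2 = \frac{7}{3} + \frac{2}{3} = 3$)
$M = 7$ ($M = 1 + 3 \cdot 2 = 1 + 6 = 7$)
$O + M n{\left(-4 + 4 \right)} = -49 + 7 \left(-4 + 4\right)^{2} = -49 + 7 \cdot 0^{2} = -49 + 7 \cdot 0 = -49 + 0 = -49$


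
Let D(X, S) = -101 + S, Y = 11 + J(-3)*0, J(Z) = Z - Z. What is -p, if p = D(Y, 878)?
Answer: -777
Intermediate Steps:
J(Z) = 0
Y = 11 (Y = 11 + 0*0 = 11 + 0 = 11)
p = 777 (p = -101 + 878 = 777)
-p = -1*777 = -777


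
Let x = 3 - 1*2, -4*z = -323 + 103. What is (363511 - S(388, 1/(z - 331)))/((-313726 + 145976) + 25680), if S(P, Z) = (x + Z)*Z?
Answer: -27690814211/10822324320 ≈ -2.5587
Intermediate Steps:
z = 55 (z = -(-323 + 103)/4 = -¼*(-220) = 55)
x = 1 (x = 3 - 2 = 1)
S(P, Z) = Z*(1 + Z) (S(P, Z) = (1 + Z)*Z = Z*(1 + Z))
(363511 - S(388, 1/(z - 331)))/((-313726 + 145976) + 25680) = (363511 - (1 + 1/(55 - 331))/(55 - 331))/((-313726 + 145976) + 25680) = (363511 - (1 + 1/(-276))/(-276))/(-167750 + 25680) = (363511 - (-1)*(1 - 1/276)/276)/(-142070) = (363511 - (-1)*275/(276*276))*(-1/142070) = (363511 - 1*(-275/76176))*(-1/142070) = (363511 + 275/76176)*(-1/142070) = (27690814211/76176)*(-1/142070) = -27690814211/10822324320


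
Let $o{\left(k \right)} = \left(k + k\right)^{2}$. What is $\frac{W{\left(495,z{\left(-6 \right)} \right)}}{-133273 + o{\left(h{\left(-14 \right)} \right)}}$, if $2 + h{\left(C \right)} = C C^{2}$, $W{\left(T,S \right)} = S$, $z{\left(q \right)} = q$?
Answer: $- \frac{2}{10009597} \approx -1.9981 \cdot 10^{-7}$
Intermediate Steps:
$h{\left(C \right)} = -2 + C^{3}$ ($h{\left(C \right)} = -2 + C C^{2} = -2 + C^{3}$)
$o{\left(k \right)} = 4 k^{2}$ ($o{\left(k \right)} = \left(2 k\right)^{2} = 4 k^{2}$)
$\frac{W{\left(495,z{\left(-6 \right)} \right)}}{-133273 + o{\left(h{\left(-14 \right)} \right)}} = - \frac{6}{-133273 + 4 \left(-2 + \left(-14\right)^{3}\right)^{2}} = - \frac{6}{-133273 + 4 \left(-2 - 2744\right)^{2}} = - \frac{6}{-133273 + 4 \left(-2746\right)^{2}} = - \frac{6}{-133273 + 4 \cdot 7540516} = - \frac{6}{-133273 + 30162064} = - \frac{6}{30028791} = \left(-6\right) \frac{1}{30028791} = - \frac{2}{10009597}$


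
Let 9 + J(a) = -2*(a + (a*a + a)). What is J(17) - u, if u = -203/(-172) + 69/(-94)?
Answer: -5298627/8084 ≈ -655.45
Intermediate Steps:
u = 3607/8084 (u = -203*(-1/172) + 69*(-1/94) = 203/172 - 69/94 = 3607/8084 ≈ 0.44619)
J(a) = -9 - 4*a - 2*a² (J(a) = -9 - 2*(a + (a*a + a)) = -9 - 2*(a + (a² + a)) = -9 - 2*(a + (a + a²)) = -9 - 2*(a² + 2*a) = -9 + (-4*a - 2*a²) = -9 - 4*a - 2*a²)
J(17) - u = (-9 - 4*17 - 2*17²) - 1*3607/8084 = (-9 - 68 - 2*289) - 3607/8084 = (-9 - 68 - 578) - 3607/8084 = -655 - 3607/8084 = -5298627/8084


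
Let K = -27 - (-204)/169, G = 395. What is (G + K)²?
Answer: 3893260816/28561 ≈ 1.3631e+5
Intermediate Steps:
K = -4359/169 (K = -27 - (-204)/169 = -27 - 1*(-204/169) = -27 + 204/169 = -4359/169 ≈ -25.793)
(G + K)² = (395 - 4359/169)² = (62396/169)² = 3893260816/28561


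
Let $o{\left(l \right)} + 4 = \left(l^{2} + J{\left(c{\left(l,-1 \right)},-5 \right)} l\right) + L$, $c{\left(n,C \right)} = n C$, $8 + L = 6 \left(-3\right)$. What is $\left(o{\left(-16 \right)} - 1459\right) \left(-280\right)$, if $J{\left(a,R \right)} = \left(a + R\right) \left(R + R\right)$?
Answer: $-147560$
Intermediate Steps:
$L = -26$ ($L = -8 + 6 \left(-3\right) = -8 - 18 = -26$)
$c{\left(n,C \right)} = C n$
$J{\left(a,R \right)} = 2 R \left(R + a\right)$ ($J{\left(a,R \right)} = \left(R + a\right) 2 R = 2 R \left(R + a\right)$)
$o{\left(l \right)} = -30 + l^{2} + l \left(50 + 10 l\right)$ ($o{\left(l \right)} = -4 - \left(26 - l^{2} - 2 \left(-5\right) \left(-5 - l\right) l\right) = -4 - \left(26 - l^{2} - \left(50 + 10 l\right) l\right) = -4 - \left(26 - l^{2} - l \left(50 + 10 l\right)\right) = -4 + \left(-26 + l^{2} + l \left(50 + 10 l\right)\right) = -30 + l^{2} + l \left(50 + 10 l\right)$)
$\left(o{\left(-16 \right)} - 1459\right) \left(-280\right) = \left(\left(-30 + 11 \left(-16\right)^{2} + 50 \left(-16\right)\right) - 1459\right) \left(-280\right) = \left(\left(-30 + 11 \cdot 256 - 800\right) - 1459\right) \left(-280\right) = \left(\left(-30 + 2816 - 800\right) - 1459\right) \left(-280\right) = \left(1986 - 1459\right) \left(-280\right) = 527 \left(-280\right) = -147560$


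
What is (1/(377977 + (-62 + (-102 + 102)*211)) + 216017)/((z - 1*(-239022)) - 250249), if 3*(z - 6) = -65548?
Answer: -244908193668/37493325065 ≈ -6.5321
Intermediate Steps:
z = -65530/3 (z = 6 + (⅓)*(-65548) = 6 - 65548/3 = -65530/3 ≈ -21843.)
(1/(377977 + (-62 + (-102 + 102)*211)) + 216017)/((z - 1*(-239022)) - 250249) = (1/(377977 + (-62 + (-102 + 102)*211)) + 216017)/((-65530/3 - 1*(-239022)) - 250249) = (1/(377977 + (-62 + 0*211)) + 216017)/((-65530/3 + 239022) - 250249) = (1/(377977 + (-62 + 0)) + 216017)/(651536/3 - 250249) = (1/(377977 - 62) + 216017)/(-99211/3) = (1/377915 + 216017)*(-3/99211) = (81636064556/377915)*(-3/99211) = -244908193668/37493325065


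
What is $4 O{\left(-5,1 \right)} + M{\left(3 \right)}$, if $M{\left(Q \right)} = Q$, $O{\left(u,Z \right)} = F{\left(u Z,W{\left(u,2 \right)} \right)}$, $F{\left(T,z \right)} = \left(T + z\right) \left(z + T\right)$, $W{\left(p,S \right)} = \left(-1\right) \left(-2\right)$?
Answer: $39$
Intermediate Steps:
$W{\left(p,S \right)} = 2$
$F{\left(T,z \right)} = \left(T + z\right)^{2}$ ($F{\left(T,z \right)} = \left(T + z\right) \left(T + z\right) = \left(T + z\right)^{2}$)
$O{\left(u,Z \right)} = \left(2 + Z u\right)^{2}$ ($O{\left(u,Z \right)} = \left(u Z + 2\right)^{2} = \left(Z u + 2\right)^{2} = \left(2 + Z u\right)^{2}$)
$4 O{\left(-5,1 \right)} + M{\left(3 \right)} = 4 \left(2 + 1 \left(-5\right)\right)^{2} + 3 = 4 \left(2 - 5\right)^{2} + 3 = 4 \left(-3\right)^{2} + 3 = 4 \cdot 9 + 3 = 36 + 3 = 39$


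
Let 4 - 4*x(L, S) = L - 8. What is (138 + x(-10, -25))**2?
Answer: 82369/4 ≈ 20592.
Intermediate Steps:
x(L, S) = 3 - L/4 (x(L, S) = 1 - (L - 8)/4 = 1 - (-8 + L)/4 = 1 + (2 - L/4) = 3 - L/4)
(138 + x(-10, -25))**2 = (138 + (3 - 1/4*(-10)))**2 = (138 + (3 + 5/2))**2 = (138 + 11/2)**2 = (287/2)**2 = 82369/4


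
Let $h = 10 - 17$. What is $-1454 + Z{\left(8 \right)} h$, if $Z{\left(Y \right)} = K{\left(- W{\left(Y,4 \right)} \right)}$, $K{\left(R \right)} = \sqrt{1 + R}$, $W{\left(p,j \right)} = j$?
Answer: $-1454 - 7 i \sqrt{3} \approx -1454.0 - 12.124 i$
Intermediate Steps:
$h = -7$
$Z{\left(Y \right)} = i \sqrt{3}$ ($Z{\left(Y \right)} = \sqrt{1 - 4} = \sqrt{-3} = i \sqrt{3}$)
$-1454 + Z{\left(8 \right)} h = -1454 + i \sqrt{3} \left(-7\right) = -1454 - 7 i \sqrt{3}$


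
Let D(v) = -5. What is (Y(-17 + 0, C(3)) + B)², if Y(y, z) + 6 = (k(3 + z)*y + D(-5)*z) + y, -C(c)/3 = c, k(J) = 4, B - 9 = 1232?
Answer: 1428025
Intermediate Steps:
B = 1241 (B = 9 + 1232 = 1241)
C(c) = -3*c
Y(y, z) = -6 - 5*z + 5*y (Y(y, z) = -6 + ((4*y - 5*z) + y) = -6 + ((-5*z + 4*y) + y) = -6 + (-5*z + 5*y) = -6 - 5*z + 5*y)
(Y(-17 + 0, C(3)) + B)² = ((-6 - (-15)*3 + 5*(-17 + 0)) + 1241)² = ((-6 - 5*(-9) + 5*(-17)) + 1241)² = ((-6 + 45 - 85) + 1241)² = (-46 + 1241)² = 1195² = 1428025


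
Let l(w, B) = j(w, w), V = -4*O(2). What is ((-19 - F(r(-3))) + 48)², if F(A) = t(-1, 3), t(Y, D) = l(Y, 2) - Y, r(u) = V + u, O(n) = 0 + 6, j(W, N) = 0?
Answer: 784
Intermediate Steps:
O(n) = 6
V = -24 (V = -4*6 = -24)
l(w, B) = 0
r(u) = -24 + u
t(Y, D) = -Y (t(Y, D) = 0 - Y = -Y)
F(A) = 1 (F(A) = -1*(-1) = 1)
((-19 - F(r(-3))) + 48)² = ((-19 - 1*1) + 48)² = ((-19 - 1) + 48)² = (-20 + 48)² = 28² = 784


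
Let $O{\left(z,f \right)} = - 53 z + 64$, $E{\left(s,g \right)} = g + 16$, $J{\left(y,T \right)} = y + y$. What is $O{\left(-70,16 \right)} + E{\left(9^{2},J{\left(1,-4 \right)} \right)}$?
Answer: $3792$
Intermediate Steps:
$J{\left(y,T \right)} = 2 y$
$E{\left(s,g \right)} = 16 + g$
$O{\left(z,f \right)} = 64 - 53 z$
$O{\left(-70,16 \right)} + E{\left(9^{2},J{\left(1,-4 \right)} \right)} = \left(64 - -3710\right) + \left(16 + 2 \cdot 1\right) = \left(64 + 3710\right) + \left(16 + 2\right) = 3774 + 18 = 3792$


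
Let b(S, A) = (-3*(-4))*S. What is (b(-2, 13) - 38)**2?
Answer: 3844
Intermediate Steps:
b(S, A) = 12*S
(b(-2, 13) - 38)**2 = (12*(-2) - 38)**2 = (-24 - 38)**2 = (-62)**2 = 3844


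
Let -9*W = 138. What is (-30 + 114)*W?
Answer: -1288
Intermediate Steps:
W = -46/3 (W = -⅑*138 = -46/3 ≈ -15.333)
(-30 + 114)*W = (-30 + 114)*(-46/3) = 84*(-46/3) = -1288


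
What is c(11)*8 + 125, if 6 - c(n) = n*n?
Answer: -795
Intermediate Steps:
c(n) = 6 - n**2 (c(n) = 6 - n*n = 6 - n**2)
c(11)*8 + 125 = (6 - 1*11**2)*8 + 125 = (6 - 1*121)*8 + 125 = (6 - 121)*8 + 125 = -115*8 + 125 = -920 + 125 = -795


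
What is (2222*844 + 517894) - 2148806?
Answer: 244456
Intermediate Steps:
(2222*844 + 517894) - 2148806 = (1875368 + 517894) - 2148806 = 2393262 - 2148806 = 244456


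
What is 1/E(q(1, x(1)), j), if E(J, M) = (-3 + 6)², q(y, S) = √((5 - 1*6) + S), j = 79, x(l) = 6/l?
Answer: ⅑ ≈ 0.11111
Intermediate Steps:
q(y, S) = √(-1 + S) (q(y, S) = √((5 - 6) + S) = √(-1 + S))
E(J, M) = 9 (E(J, M) = 3² = 9)
1/E(q(1, x(1)), j) = 1/9 = ⅑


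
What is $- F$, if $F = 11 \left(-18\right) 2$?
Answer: $396$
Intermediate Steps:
$F = -396$ ($F = \left(-198\right) 2 = -396$)
$- F = \left(-1\right) \left(-396\right) = 396$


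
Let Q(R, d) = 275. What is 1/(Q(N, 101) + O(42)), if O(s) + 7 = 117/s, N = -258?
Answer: 14/3791 ≈ 0.0036930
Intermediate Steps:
O(s) = -7 + 117/s
1/(Q(N, 101) + O(42)) = 1/(275 + (-7 + 117/42)) = 1/(275 + (-7 + 117*(1/42))) = 1/(275 + (-7 + 39/14)) = 1/(275 - 59/14) = 1/(3791/14) = 14/3791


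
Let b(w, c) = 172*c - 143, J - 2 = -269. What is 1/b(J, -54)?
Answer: -1/9431 ≈ -0.00010603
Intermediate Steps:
J = -267 (J = 2 - 269 = -267)
b(w, c) = -143 + 172*c
1/b(J, -54) = 1/(-143 + 172*(-54)) = 1/(-143 - 9288) = 1/(-9431) = -1/9431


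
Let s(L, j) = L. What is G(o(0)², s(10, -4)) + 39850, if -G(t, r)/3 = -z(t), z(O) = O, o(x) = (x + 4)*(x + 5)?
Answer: 41050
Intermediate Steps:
o(x) = (4 + x)*(5 + x)
G(t, r) = 3*t (G(t, r) = -(-3)*t = 3*t)
G(o(0)², s(10, -4)) + 39850 = 3*(20 + 0² + 9*0)² + 39850 = 3*(20 + 0 + 0)² + 39850 = 3*20² + 39850 = 3*400 + 39850 = 1200 + 39850 = 41050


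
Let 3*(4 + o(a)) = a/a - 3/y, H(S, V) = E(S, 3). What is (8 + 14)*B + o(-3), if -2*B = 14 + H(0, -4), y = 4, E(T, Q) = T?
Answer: -1895/12 ≈ -157.92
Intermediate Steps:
H(S, V) = S
o(a) = -47/12 (o(a) = -4 + (a/a - 3/4)/3 = -4 + (1 - 3*¼)/3 = -4 + (1 - ¾)/3 = -4 + (⅓)*(¼) = -4 + 1/12 = -47/12)
B = -7 (B = -(14 + 0)/2 = -½*14 = -7)
(8 + 14)*B + o(-3) = (8 + 14)*(-7) - 47/12 = 22*(-7) - 47/12 = -154 - 47/12 = -1895/12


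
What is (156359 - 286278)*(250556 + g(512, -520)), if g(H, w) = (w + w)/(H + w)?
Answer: -32568874434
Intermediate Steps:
g(H, w) = 2*w/(H + w) (g(H, w) = (2*w)/(H + w) = 2*w/(H + w))
(156359 - 286278)*(250556 + g(512, -520)) = (156359 - 286278)*(250556 + 2*(-520)/(512 - 520)) = -129919*(250556 + 2*(-520)/(-8)) = -129919*(250556 + 2*(-520)*(-⅛)) = -129919*(250556 + 130) = -129919*250686 = -32568874434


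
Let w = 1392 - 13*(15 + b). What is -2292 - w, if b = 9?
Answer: -3372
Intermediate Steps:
w = 1080 (w = 1392 - 13*(15 + 9) = 1392 - 13*24 = 1392 - 1*312 = 1392 - 312 = 1080)
-2292 - w = -2292 - 1*1080 = -2292 - 1080 = -3372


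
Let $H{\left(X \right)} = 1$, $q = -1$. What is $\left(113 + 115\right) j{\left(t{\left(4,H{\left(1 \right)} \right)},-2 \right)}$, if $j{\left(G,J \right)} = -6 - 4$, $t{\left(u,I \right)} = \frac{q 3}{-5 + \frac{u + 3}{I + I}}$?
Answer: $-2280$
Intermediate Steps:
$t{\left(u,I \right)} = - \frac{3}{-5 + \frac{3 + u}{2 I}}$ ($t{\left(u,I \right)} = \frac{\left(-1\right) 3}{-5 + \frac{u + 3}{I + I}} = - \frac{3}{-5 + \frac{3 + u}{2 I}}$)
$j{\left(G,J \right)} = -10$
$\left(113 + 115\right) j{\left(t{\left(4,H{\left(1 \right)} \right)},-2 \right)} = \left(113 + 115\right) \left(-10\right) = 228 \left(-10\right) = -2280$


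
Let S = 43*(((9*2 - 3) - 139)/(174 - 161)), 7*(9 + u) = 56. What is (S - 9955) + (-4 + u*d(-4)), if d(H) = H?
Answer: -134747/13 ≈ -10365.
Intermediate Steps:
u = -1 (u = -9 + (1/7)*56 = -9 + 8 = -1)
S = -5332/13 (S = 43*(((18 - 3) - 139)/13) = 43*((15 - 139)*(1/13)) = 43*(-124*1/13) = 43*(-124/13) = -5332/13 ≈ -410.15)
(S - 9955) + (-4 + u*d(-4)) = (-5332/13 - 9955) + (-4 - 1*(-4)) = -134747/13 + (-4 + 4) = -134747/13 + 0 = -134747/13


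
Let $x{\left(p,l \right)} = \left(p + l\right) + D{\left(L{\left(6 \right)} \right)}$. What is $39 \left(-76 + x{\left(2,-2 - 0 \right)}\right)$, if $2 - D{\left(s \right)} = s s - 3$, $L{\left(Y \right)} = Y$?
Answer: $-4173$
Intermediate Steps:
$D{\left(s \right)} = 5 - s^{2}$ ($D{\left(s \right)} = 2 - \left(s s - 3\right) = 2 - \left(s^{2} - 3\right) = 2 - \left(-3 + s^{2}\right) = 5 - s^{2}$)
$x{\left(p,l \right)} = -31 + l + p$ ($x{\left(p,l \right)} = \left(p + l\right) + \left(5 - 6^{2}\right) = \left(l + p\right) + \left(5 - 36\right) = \left(l + p\right) - 31 = -31 + l + p$)
$39 \left(-76 + x{\left(2,-2 - 0 \right)}\right) = 39 \left(-76 - 31\right) = 39 \left(-107\right) = -4173$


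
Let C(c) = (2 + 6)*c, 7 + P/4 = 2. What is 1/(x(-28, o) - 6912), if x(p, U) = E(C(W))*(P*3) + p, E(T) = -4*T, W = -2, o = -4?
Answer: -1/10780 ≈ -9.2764e-5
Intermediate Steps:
P = -20 (P = -28 + 4*2 = -28 + 8 = -20)
C(c) = 8*c
x(p, U) = -3840 + p (x(p, U) = (-32*(-2))*(-20*3) + p = -4*(-16)*(-60) + p = 64*(-60) + p = -3840 + p)
1/(x(-28, o) - 6912) = 1/((-3840 - 28) - 6912) = 1/(-3868 - 6912) = 1/(-10780) = -1/10780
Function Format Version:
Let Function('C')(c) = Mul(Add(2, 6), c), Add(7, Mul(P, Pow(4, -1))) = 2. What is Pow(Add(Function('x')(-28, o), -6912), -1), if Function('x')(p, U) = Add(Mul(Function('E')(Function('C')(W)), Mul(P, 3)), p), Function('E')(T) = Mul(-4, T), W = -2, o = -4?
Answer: Rational(-1, 10780) ≈ -9.2764e-5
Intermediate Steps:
P = -20 (P = Add(-28, Mul(4, 2)) = Add(-28, 8) = -20)
Function('C')(c) = Mul(8, c)
Function('x')(p, U) = Add(-3840, p) (Function('x')(p, U) = Add(Mul(Mul(-4, Mul(8, -2)), Mul(-20, 3)), p) = Add(Mul(Mul(-4, -16), -60), p) = Add(Mul(64, -60), p) = Add(-3840, p))
Pow(Add(Function('x')(-28, o), -6912), -1) = Pow(Add(Add(-3840, -28), -6912), -1) = Pow(Add(-3868, -6912), -1) = Pow(-10780, -1) = Rational(-1, 10780)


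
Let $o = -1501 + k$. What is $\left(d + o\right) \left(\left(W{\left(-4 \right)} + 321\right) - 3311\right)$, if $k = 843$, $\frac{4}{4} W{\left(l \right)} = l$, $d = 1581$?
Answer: $-2763462$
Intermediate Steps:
$W{\left(l \right)} = l$
$o = -658$ ($o = -1501 + 843 = -658$)
$\left(d + o\right) \left(\left(W{\left(-4 \right)} + 321\right) - 3311\right) = \left(1581 - 658\right) \left(\left(-4 + 321\right) - 3311\right) = 923 \left(317 - 3311\right) = 923 \left(-2994\right) = -2763462$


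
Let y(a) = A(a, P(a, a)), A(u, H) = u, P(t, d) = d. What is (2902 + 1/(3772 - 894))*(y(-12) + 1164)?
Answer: 4810727232/1439 ≈ 3.3431e+6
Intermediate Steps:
y(a) = a
(2902 + 1/(3772 - 894))*(y(-12) + 1164) = (2902 + 1/(3772 - 894))*(-12 + 1164) = (2902 + 1/2878)*1152 = (8351957/2878)*1152 = 4810727232/1439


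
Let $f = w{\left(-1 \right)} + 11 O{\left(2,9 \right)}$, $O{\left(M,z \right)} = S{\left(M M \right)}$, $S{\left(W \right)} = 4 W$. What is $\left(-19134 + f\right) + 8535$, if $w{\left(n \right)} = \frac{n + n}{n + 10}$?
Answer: $- \frac{93809}{9} \approx -10423.0$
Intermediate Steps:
$w{\left(n \right)} = \frac{2 n}{10 + n}$
$O{\left(M,z \right)} = 4 M^{2}$ ($O{\left(M,z \right)} = 4 M M = 4 M^{2}$)
$f = \frac{1582}{9}$ ($f = 2 \left(-1\right) \frac{1}{10 - 1} + 11 \cdot 4 \cdot 2^{2} = 2 \left(-1\right) \frac{1}{9} + 11 \cdot 4 \cdot 4 = 2 \left(-1\right) \frac{1}{9} + 11 \cdot 16 = - \frac{2}{9} + 176 = \frac{1582}{9} \approx 175.78$)
$\left(-19134 + f\right) + 8535 = \left(-19134 + \frac{1582}{9}\right) + 8535 = - \frac{170624}{9} + 8535 = - \frac{93809}{9}$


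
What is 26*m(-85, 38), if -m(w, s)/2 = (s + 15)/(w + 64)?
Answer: 2756/21 ≈ 131.24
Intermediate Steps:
m(w, s) = -2*(15 + s)/(64 + w) (m(w, s) = -2*(s + 15)/(w + 64) = -2*(15 + s)/(64 + w))
26*m(-85, 38) = 26*(2*(-15 - 1*38)/(64 - 85)) = 26*(2*(-15 - 38)/(-21)) = 26*(2*(-1/21)*(-53)) = 26*(106/21) = 2756/21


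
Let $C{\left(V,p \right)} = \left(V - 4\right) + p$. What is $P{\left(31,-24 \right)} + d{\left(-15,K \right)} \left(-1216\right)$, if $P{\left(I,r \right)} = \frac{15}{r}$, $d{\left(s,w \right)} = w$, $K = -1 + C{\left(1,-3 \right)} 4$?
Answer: $\frac{243195}{8} \approx 30399.0$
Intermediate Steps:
$C{\left(V,p \right)} = -4 + V + p$ ($C{\left(V,p \right)} = \left(-4 + V\right) + p = -4 + V + p$)
$K = -25$ ($K = -1 + \left(-4 + 1 - 3\right) 4 = -1 - 24 = -25$)
$P{\left(31,-24 \right)} + d{\left(-15,K \right)} \left(-1216\right) = \frac{15}{-24} - -30400 = 15 \left(- \frac{1}{24}\right) + 30400 = - \frac{5}{8} + 30400 = \frac{243195}{8}$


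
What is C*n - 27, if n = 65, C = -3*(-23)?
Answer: 4458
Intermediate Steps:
C = 69
C*n - 27 = 69*65 - 27 = 4485 - 27 = 4458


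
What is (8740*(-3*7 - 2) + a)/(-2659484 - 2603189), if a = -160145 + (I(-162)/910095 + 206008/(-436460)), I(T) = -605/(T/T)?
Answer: 7173108602855978/104521965214613505 ≈ 0.068628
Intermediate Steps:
I(T) = -605 (I(T) = -605/1 = -605*1 = -605)
a = -3180649742607278/19861003185 (a = -160145 + (-605/910095 + 206008/(-436460)) = -160145 + (-605*1/910095 + 206008*(-1/436460)) = -160145 + (-121/182019 - 51502/109115) = -160145 - 9387545453/19861003185 = -3180649742607278/19861003185 ≈ -1.6015e+5)
(8740*(-3*7 - 2) + a)/(-2659484 - 2603189) = (8740*(-3*7 - 2) - 3180649742607278/19861003185)/(-2659484 - 2603189) = (8740*(-21 - 2) - 3180649742607278/19861003185)/(-5262673) = (8740*(-23) - 3180649742607278/19861003185)*(-1/5262673) = (-201020 - 3180649742607278/19861003185)*(-1/5262673) = -7173108602855978/19861003185*(-1/5262673) = 7173108602855978/104521965214613505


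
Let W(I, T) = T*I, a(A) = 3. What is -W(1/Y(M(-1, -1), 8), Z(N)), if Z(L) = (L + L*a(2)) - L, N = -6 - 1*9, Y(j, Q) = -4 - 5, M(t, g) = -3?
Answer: -5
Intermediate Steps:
Y(j, Q) = -9
N = -15 (N = -6 - 9 = -15)
Z(L) = 3*L (Z(L) = (L + L*3) - L = (L + 3*L) - L = 4*L - L = 3*L)
W(I, T) = I*T
-W(1/Y(M(-1, -1), 8), Z(N)) = -3*(-15)/(-9) = -(-1)*(-45)/9 = -1*5 = -5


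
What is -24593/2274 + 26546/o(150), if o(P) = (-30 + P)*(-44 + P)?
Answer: -21038113/2410440 ≈ -8.7279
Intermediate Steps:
o(P) = (-44 + P)*(-30 + P)
-24593/2274 + 26546/o(150) = -24593/2274 + 26546/(1320 + 150² - 74*150) = -24593*1/2274 + 26546/(1320 + 22500 - 11100) = -24593/2274 + 26546/12720 = -24593/2274 + 26546*(1/12720) = -24593/2274 + 13273/6360 = -21038113/2410440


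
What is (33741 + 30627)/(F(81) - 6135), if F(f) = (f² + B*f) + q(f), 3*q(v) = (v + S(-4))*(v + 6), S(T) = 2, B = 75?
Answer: 16092/2227 ≈ 7.2259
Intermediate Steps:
q(v) = (2 + v)*(6 + v)/3 (q(v) = ((v + 2)*(v + 6))/3 = ((2 + v)*(6 + v))/3 = (2 + v)*(6 + v)/3)
F(f) = 4 + 4*f²/3 + 233*f/3 (F(f) = (f² + 75*f) + (4 + f²/3 + 8*f/3) = 4 + 4*f²/3 + 233*f/3)
(33741 + 30627)/(F(81) - 6135) = (33741 + 30627)/((4 + (4/3)*81² + (233/3)*81) - 6135) = 64368/((4 + (4/3)*6561 + 6291) - 6135) = 64368/((4 + 8748 + 6291) - 6135) = 64368/(15043 - 6135) = 64368/8908 = 64368*(1/8908) = 16092/2227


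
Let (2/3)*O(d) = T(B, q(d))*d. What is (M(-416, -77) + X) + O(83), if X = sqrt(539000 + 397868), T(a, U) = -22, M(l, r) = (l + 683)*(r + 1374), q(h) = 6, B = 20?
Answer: 343560 + 2*sqrt(234217) ≈ 3.4453e+5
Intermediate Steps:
M(l, r) = (683 + l)*(1374 + r)
O(d) = -33*d (O(d) = 3*(-22*d)/2 = -33*d)
X = 2*sqrt(234217) (X = sqrt(936868) = 2*sqrt(234217) ≈ 967.92)
(M(-416, -77) + X) + O(83) = ((938442 + 683*(-77) + 1374*(-416) - 416*(-77)) + 2*sqrt(234217)) - 33*83 = ((938442 - 52591 - 571584 + 32032) + 2*sqrt(234217)) - 2739 = (346299 + 2*sqrt(234217)) - 2739 = 343560 + 2*sqrt(234217)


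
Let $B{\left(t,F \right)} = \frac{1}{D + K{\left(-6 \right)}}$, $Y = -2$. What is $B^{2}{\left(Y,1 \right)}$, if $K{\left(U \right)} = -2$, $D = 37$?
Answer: $\frac{1}{1225} \approx 0.00081633$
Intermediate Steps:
$B{\left(t,F \right)} = \frac{1}{35}$ ($B{\left(t,F \right)} = \frac{1}{37 - 2} = \frac{1}{35}$)
$B^{2}{\left(Y,1 \right)} = \left(\frac{1}{35}\right)^{2} = \frac{1}{1225}$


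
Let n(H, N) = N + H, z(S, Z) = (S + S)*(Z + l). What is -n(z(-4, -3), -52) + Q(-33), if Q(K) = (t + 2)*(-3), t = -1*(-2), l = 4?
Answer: 48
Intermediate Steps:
z(S, Z) = 2*S*(4 + Z) (z(S, Z) = (S + S)*(Z + 4) = (2*S)*(4 + Z) = 2*S*(4 + Z))
n(H, N) = H + N
t = 2
Q(K) = -12 (Q(K) = (2 + 2)*(-3) = 4*(-3) = -12)
-n(z(-4, -3), -52) + Q(-33) = -(2*(-4)*(4 - 3) - 52) - 12 = -(2*(-4)*1 - 52) - 12 = -(-8 - 52) - 12 = -1*(-60) - 12 = 60 - 12 = 48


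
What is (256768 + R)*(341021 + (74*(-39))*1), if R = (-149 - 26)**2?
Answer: 97177632055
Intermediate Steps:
R = 30625 (R = (-175)**2 = 30625)
(256768 + R)*(341021 + (74*(-39))*1) = (256768 + 30625)*(341021 + (74*(-39))*1) = 287393*(341021 - 2886*1) = 287393*(341021 - 2886) = 287393*338135 = 97177632055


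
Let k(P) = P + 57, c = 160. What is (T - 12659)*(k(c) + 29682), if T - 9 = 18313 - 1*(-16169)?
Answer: 652754968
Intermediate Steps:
k(P) = 57 + P
T = 34491 (T = 9 + (18313 - 1*(-16169)) = 9 + (18313 + 16169) = 9 + 34482 = 34491)
(T - 12659)*(k(c) + 29682) = (34491 - 12659)*((57 + 160) + 29682) = 21832*(217 + 29682) = 21832*29899 = 652754968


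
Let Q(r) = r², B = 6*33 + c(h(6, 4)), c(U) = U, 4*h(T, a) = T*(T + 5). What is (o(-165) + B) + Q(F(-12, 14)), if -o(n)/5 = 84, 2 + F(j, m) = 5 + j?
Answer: -249/2 ≈ -124.50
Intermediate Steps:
h(T, a) = T*(5 + T)/4 (h(T, a) = (T*(T + 5))/4 = (T*(5 + T))/4 = T*(5 + T)/4)
F(j, m) = 3 + j (F(j, m) = -2 + (5 + j) = 3 + j)
o(n) = -420 (o(n) = -5*84 = -420)
B = 429/2 (B = 6*33 + (¼)*6*(5 + 6) = 198 + (¼)*6*11 = 198 + 33/2 = 429/2 ≈ 214.50)
(o(-165) + B) + Q(F(-12, 14)) = (-420 + 429/2) + (3 - 12)² = -411/2 + (-9)² = -411/2 + 81 = -249/2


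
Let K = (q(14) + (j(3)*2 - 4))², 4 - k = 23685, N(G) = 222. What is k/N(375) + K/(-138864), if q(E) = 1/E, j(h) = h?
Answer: -107422351661/1007041728 ≈ -106.67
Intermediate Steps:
k = -23681 (k = 4 - 1*23685 = 4 - 23685 = -23681)
K = 841/196 (K = (1/14 + (3*2 - 4))² = (1/14 + (6 - 4))² = (1/14 + 2)² = (29/14)² = 841/196 ≈ 4.2908)
k/N(375) + K/(-138864) = -23681/222 + (841/196)/(-138864) = -23681*1/222 + (841/196)*(-1/138864) = -23681/222 - 841/27217344 = -107422351661/1007041728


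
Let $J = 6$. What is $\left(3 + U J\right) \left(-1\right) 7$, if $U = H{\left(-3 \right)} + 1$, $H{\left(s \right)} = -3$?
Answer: $63$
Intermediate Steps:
$U = -2$ ($U = -3 + 1 = -2$)
$\left(3 + U J\right) \left(-1\right) 7 = \left(3 - 12\right) \left(-1\right) 7 = \left(-9\right) \left(-1\right) 7 = 9 \cdot 7 = 63$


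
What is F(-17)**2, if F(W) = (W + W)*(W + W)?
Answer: 1336336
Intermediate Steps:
F(W) = 4*W**2 (F(W) = (2*W)*(2*W) = 4*W**2)
F(-17)**2 = (4*(-17)**2)**2 = (4*289)**2 = 1156**2 = 1336336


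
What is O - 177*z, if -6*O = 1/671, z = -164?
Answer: 116866727/4026 ≈ 29028.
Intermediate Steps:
O = -1/4026 (O = -⅙/671 = -⅙*1/671 = -1/4026 ≈ -0.00024839)
O - 177*z = -1/4026 - 177*(-164) = -1/4026 + 29028 = 116866727/4026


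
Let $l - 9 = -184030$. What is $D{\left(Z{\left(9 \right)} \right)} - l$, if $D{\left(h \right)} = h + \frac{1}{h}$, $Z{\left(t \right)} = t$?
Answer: $\frac{1656271}{9} \approx 1.8403 \cdot 10^{5}$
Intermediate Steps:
$l = -184021$ ($l = 9 - 184030 = -184021$)
$D{\left(Z{\left(9 \right)} \right)} - l = \left(9 + \frac{1}{9}\right) - -184021 = \left(9 + \frac{1}{9}\right) + 184021 = \frac{82}{9} + 184021 = \frac{1656271}{9}$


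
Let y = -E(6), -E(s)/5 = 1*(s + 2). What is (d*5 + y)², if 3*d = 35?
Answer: 87025/9 ≈ 9669.4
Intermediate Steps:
d = 35/3 (d = (⅓)*35 = 35/3 ≈ 11.667)
E(s) = -10 - 5*s (E(s) = -5*(s + 2) = -5*(2 + s) = -10 - 5*s)
y = 40 (y = -(-10 - 5*6) = -(-10 - 30) = -1*(-40) = 40)
(d*5 + y)² = ((35/3)*5 + 40)² = (175/3 + 40)² = (295/3)² = 87025/9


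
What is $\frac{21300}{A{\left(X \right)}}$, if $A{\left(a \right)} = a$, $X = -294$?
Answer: $- \frac{3550}{49} \approx -72.449$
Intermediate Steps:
$\frac{21300}{A{\left(X \right)}} = \frac{21300}{-294} = 21300 \left(- \frac{1}{294}\right) = - \frac{3550}{49}$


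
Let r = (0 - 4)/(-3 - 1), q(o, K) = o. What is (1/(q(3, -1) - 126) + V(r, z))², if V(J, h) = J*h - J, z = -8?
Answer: 1227664/15129 ≈ 81.146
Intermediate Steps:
r = 1 (r = -4/(-4) = -4*(-¼) = 1)
V(J, h) = -J + J*h
(1/(q(3, -1) - 126) + V(r, z))² = (1/(3 - 126) + 1*(-1 - 8))² = (1/(-123) + 1*(-9))² = (-1/123 - 9)² = (-1108/123)² = 1227664/15129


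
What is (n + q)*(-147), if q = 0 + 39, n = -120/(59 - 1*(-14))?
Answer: -400869/73 ≈ -5491.4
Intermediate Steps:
n = -120/73 (n = -120/(59 + 14) = -120/73 ≈ -1.6438)
q = 39
(n + q)*(-147) = (-120/73 + 39)*(-147) = (2727/73)*(-147) = -400869/73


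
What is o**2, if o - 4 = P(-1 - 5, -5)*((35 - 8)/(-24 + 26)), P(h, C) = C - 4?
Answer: 55225/4 ≈ 13806.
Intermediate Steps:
P(h, C) = -4 + C
o = -235/2 (o = 4 + (-4 - 5)*((35 - 8)/(-24 + 26)) = 4 - 243/2 = -235/2 ≈ -117.50)
o**2 = (-235/2)**2 = 55225/4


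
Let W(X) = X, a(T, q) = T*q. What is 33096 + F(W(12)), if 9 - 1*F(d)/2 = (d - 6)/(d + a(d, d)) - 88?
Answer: 432769/13 ≈ 33290.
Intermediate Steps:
F(d) = 194 - 2*(-6 + d)/(d + d²) (F(d) = 18 - 2*((d - 6)/(d + d*d) - 88) = 18 - 2*((-6 + d)/(d + d²) - 88) = 18 - 2*(-88 + (-6 + d)/(d + d²)) = 18 + (176 - 2*(-6 + d)/(d + d²)) = 194 - 2*(-6 + d)/(d + d²))
33096 + F(W(12)) = 33096 + 2*(6 + 96*12 + 97*12²)/(12*(1 + 12)) = 33096 + 2*(1/12)*(6 + 1152 + 97*144)/13 = 33096 + 2*(1/12)*(1/13)*(6 + 1152 + 13968) = 33096 + 2*(1/12)*(1/13)*15126 = 33096 + 2521/13 = 432769/13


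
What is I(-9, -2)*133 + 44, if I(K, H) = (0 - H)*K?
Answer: -2350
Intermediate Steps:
I(K, H) = -H*K (I(K, H) = (-H)*K = -H*K)
I(-9, -2)*133 + 44 = -1*(-2)*(-9)*133 + 44 = -18*133 + 44 = -2394 + 44 = -2350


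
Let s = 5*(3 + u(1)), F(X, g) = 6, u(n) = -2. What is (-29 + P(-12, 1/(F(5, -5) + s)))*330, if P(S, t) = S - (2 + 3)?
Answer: -15180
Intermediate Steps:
s = 5 (s = 5*(3 - 2) = 5*1 = 5)
P(S, t) = -5 + S (P(S, t) = S - 1*5 = S - 5 = -5 + S)
(-29 + P(-12, 1/(F(5, -5) + s)))*330 = (-29 + (-5 - 12))*330 = (-29 - 17)*330 = -46*330 = -15180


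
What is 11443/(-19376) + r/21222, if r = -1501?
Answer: -135963361/205598736 ≈ -0.66130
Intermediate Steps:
11443/(-19376) + r/21222 = 11443/(-19376) - 1501/21222 = 11443*(-1/19376) - 1501*1/21222 = -11443/19376 - 1501/21222 = -135963361/205598736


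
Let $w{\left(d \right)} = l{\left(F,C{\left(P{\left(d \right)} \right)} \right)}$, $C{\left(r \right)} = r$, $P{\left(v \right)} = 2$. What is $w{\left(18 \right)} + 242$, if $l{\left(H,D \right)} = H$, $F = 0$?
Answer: $242$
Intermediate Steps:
$w{\left(d \right)} = 0$
$w{\left(18 \right)} + 242 = 0 + 242 = 242$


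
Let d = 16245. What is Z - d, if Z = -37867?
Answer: -54112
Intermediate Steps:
Z - d = -37867 - 1*16245 = -37867 - 16245 = -54112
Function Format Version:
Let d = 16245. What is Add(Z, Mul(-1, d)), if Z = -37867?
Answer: -54112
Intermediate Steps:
Add(Z, Mul(-1, d)) = Add(-37867, Mul(-1, 16245)) = Add(-37867, -16245) = -54112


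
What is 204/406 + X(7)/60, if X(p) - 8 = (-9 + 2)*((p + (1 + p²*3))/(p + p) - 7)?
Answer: 3917/24360 ≈ 0.16080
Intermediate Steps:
X(p) = 57 - 7*(1 + p + 3*p²)/(2*p) (X(p) = 8 + (-9 + 2)*((p + (1 + p²*3))/(p + p) - 7) = 8 - 7*((p + (1 + 3*p²))/((2*p)) - 7) = 8 - 7*((1 + p + 3*p²)*(1/(2*p)) - 7) = 8 - 7*((1 + p + 3*p²)/(2*p) - 7) = 8 - 7*(-7 + (1 + p + 3*p²)/(2*p)) = 8 + (49 - 7*(1 + p + 3*p²)/(2*p)) = 57 - 7*(1 + p + 3*p²)/(2*p))
204/406 + X(7)/60 = 204/406 + ((½)*(-7 - 1*7*(-107 + 21*7))/7)/60 = 204*(1/406) + ((½)*(⅐)*(-7 - 1*7*(-107 + 147)))*(1/60) = 102/203 + ((½)*(⅐)*(-7 - 1*7*40))*(1/60) = 102/203 + ((½)*(⅐)*(-7 - 280))*(1/60) = 102/203 + ((½)*(⅐)*(-287))*(1/60) = 102/203 - 41/2*1/60 = 102/203 - 41/120 = 3917/24360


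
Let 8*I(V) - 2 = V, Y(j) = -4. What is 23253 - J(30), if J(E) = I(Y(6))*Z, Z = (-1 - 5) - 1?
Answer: 93005/4 ≈ 23251.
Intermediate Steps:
I(V) = 1/4 + V/8
Z = -7 (Z = -6 - 1 = -7)
J(E) = 7/4 (J(E) = (1/4 + (1/8)*(-4))*(-7) = (1/4 - 1/2)*(-7) = -1/4*(-7) = 7/4)
23253 - J(30) = 23253 - 1*7/4 = 23253 - 7/4 = 93005/4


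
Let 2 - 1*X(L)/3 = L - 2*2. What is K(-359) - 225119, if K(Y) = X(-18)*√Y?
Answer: -225119 + 72*I*√359 ≈ -2.2512e+5 + 1364.2*I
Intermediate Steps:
X(L) = 18 - 3*L (X(L) = 6 - 3*(L - 2*2) = 6 - 3*(L - 4) = 6 - 3*(-4 + L) = 6 + (12 - 3*L) = 18 - 3*L)
K(Y) = 72*√Y (K(Y) = (18 - 3*(-18))*√Y = (18 + 54)*√Y = 72*√Y)
K(-359) - 225119 = 72*√(-359) - 225119 = 72*(I*√359) - 225119 = 72*I*√359 - 225119 = -225119 + 72*I*√359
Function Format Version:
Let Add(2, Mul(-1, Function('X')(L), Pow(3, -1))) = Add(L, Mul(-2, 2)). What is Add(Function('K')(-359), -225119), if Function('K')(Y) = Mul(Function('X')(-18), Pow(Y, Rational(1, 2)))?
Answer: Add(-225119, Mul(72, I, Pow(359, Rational(1, 2)))) ≈ Add(-2.2512e+5, Mul(1364.2, I))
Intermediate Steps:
Function('X')(L) = Add(18, Mul(-3, L)) (Function('X')(L) = Add(6, Mul(-3, Add(L, Mul(-2, 2)))) = Add(6, Mul(-3, Add(L, -4))) = Add(6, Mul(-3, Add(-4, L))) = Add(6, Add(12, Mul(-3, L))) = Add(18, Mul(-3, L)))
Function('K')(Y) = Mul(72, Pow(Y, Rational(1, 2))) (Function('K')(Y) = Mul(Add(18, Mul(-3, -18)), Pow(Y, Rational(1, 2))) = Mul(Add(18, 54), Pow(Y, Rational(1, 2))) = Mul(72, Pow(Y, Rational(1, 2))))
Add(Function('K')(-359), -225119) = Add(Mul(72, Pow(-359, Rational(1, 2))), -225119) = Add(Mul(72, Mul(I, Pow(359, Rational(1, 2)))), -225119) = Add(Mul(72, I, Pow(359, Rational(1, 2))), -225119) = Add(-225119, Mul(72, I, Pow(359, Rational(1, 2))))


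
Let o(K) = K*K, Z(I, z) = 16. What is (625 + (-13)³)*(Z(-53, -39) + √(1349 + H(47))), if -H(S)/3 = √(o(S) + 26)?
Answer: -25152 - 1572*√(1349 - 3*√2235) ≈ -79770.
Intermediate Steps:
o(K) = K²
H(S) = -3*√(26 + S²) (H(S) = -3*√(S² + 26) = -3*√(26 + S²))
(625 + (-13)³)*(Z(-53, -39) + √(1349 + H(47))) = (625 + (-13)³)*(16 + √(1349 - 3*√(26 + 47²))) = (625 - 2197)*(16 + √(1349 - 3*√(26 + 2209))) = -1572*(16 + √(1349 - 3*√2235)) = -25152 - 1572*√(1349 - 3*√2235)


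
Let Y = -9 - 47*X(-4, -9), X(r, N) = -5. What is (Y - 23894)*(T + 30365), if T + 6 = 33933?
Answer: -1521663056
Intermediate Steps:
T = 33927 (T = -6 + 33933 = 33927)
Y = 226 (Y = -9 - 47*(-5) = -9 + 235 = 226)
(Y - 23894)*(T + 30365) = (226 - 23894)*(33927 + 30365) = -23668*64292 = -1521663056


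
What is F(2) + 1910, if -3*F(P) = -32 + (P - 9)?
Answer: 1923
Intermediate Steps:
F(P) = 41/3 - P/3 (F(P) = -(-32 + (P - 9))/3 = -(-32 + (-9 + P))/3 = -(-41 + P)/3 = 41/3 - P/3)
F(2) + 1910 = (41/3 - 1/3*2) + 1910 = (41/3 - 2/3) + 1910 = 13 + 1910 = 1923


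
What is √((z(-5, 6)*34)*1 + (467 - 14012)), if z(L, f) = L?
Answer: I*√13715 ≈ 117.11*I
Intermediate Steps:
√((z(-5, 6)*34)*1 + (467 - 14012)) = √(-5*34*1 + (467 - 14012)) = √(-170*1 - 13545) = √(-170 - 13545) = √(-13715) = I*√13715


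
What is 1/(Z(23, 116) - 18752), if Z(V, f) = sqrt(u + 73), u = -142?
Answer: -18752/351637573 - I*sqrt(69)/351637573 ≈ -5.3328e-5 - 2.3623e-8*I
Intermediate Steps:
Z(V, f) = I*sqrt(69) (Z(V, f) = sqrt(-142 + 73) = sqrt(-69) = I*sqrt(69))
1/(Z(23, 116) - 18752) = 1/(I*sqrt(69) - 18752) = 1/(-18752 + I*sqrt(69))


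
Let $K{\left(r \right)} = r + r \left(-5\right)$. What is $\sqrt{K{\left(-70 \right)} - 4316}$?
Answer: $2 i \sqrt{1009} \approx 63.53 i$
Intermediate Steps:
$K{\left(r \right)} = - 4 r$ ($K{\left(r \right)} = r - 5 r = - 4 r$)
$\sqrt{K{\left(-70 \right)} - 4316} = \sqrt{\left(-4\right) \left(-70\right) - 4316} = \sqrt{280 - 4316} = \sqrt{-4036} = 2 i \sqrt{1009}$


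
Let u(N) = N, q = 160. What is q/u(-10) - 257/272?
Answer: -4609/272 ≈ -16.945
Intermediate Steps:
q/u(-10) - 257/272 = 160/(-10) - 257/272 = 160*(-1/10) - 257*1/272 = -16 - 257/272 = -4609/272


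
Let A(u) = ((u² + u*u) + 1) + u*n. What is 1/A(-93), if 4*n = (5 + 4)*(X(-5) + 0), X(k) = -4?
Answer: 1/18136 ≈ 5.5139e-5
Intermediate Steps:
n = -9 (n = ((5 + 4)*(-4 + 0))/4 = (9*(-4))/4 = (¼)*(-36) = -9)
A(u) = 1 - 9*u + 2*u² (A(u) = ((u² + u*u) + 1) + u*(-9) = ((u² + u²) + 1) - 9*u = (2*u² + 1) - 9*u = (1 + 2*u²) - 9*u = 1 - 9*u + 2*u²)
1/A(-93) = 1/(1 - 9*(-93) + 2*(-93)²) = 1/(1 + 837 + 2*8649) = 1/(1 + 837 + 17298) = 1/18136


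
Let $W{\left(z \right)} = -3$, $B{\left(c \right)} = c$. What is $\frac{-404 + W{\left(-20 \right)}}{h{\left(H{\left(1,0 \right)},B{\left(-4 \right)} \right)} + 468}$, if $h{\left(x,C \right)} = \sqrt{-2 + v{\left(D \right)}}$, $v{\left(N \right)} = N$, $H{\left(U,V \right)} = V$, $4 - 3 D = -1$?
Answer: $- \frac{571428}{657073} + \frac{407 i \sqrt{3}}{657073} \approx -0.86966 + 0.0010729 i$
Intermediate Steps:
$D = \frac{5}{3}$ ($D = \frac{4}{3} - - \frac{1}{3} = \frac{4}{3} + \frac{1}{3} = \frac{5}{3} \approx 1.6667$)
$h{\left(x,C \right)} = \frac{i \sqrt{3}}{3}$ ($h{\left(x,C \right)} = \sqrt{-2 + \frac{5}{3}} = \sqrt{- \frac{1}{3}} = \frac{i \sqrt{3}}{3}$)
$\frac{-404 + W{\left(-20 \right)}}{h{\left(H{\left(1,0 \right)},B{\left(-4 \right)} \right)} + 468} = \frac{-404 - 3}{\frac{i \sqrt{3}}{3} + 468} = - \frac{407}{468 + \frac{i \sqrt{3}}{3}}$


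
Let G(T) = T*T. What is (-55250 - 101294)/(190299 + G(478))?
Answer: -156544/418783 ≈ -0.37381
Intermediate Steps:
G(T) = T²
(-55250 - 101294)/(190299 + G(478)) = (-55250 - 101294)/(190299 + 478²) = -156544/(190299 + 228484) = -156544/418783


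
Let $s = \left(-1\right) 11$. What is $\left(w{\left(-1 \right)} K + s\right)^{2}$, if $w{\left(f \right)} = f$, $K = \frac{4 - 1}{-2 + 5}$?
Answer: $144$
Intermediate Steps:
$K = 1$ ($K = \frac{3}{3} = 3 \cdot \frac{1}{3} = 1$)
$s = -11$
$\left(w{\left(-1 \right)} K + s\right)^{2} = \left(\left(-1\right) 1 - 11\right)^{2} = \left(-1 - 11\right)^{2} = \left(-12\right)^{2} = 144$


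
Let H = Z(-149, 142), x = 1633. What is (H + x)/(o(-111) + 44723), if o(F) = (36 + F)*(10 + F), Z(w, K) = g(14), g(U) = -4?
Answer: 1629/52298 ≈ 0.031148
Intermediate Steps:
Z(w, K) = -4
o(F) = (10 + F)*(36 + F)
H = -4
(H + x)/(o(-111) + 44723) = (-4 + 1633)/((360 + (-111)² + 46*(-111)) + 44723) = 1629/((360 + 12321 - 5106) + 44723) = 1629/(7575 + 44723) = 1629/52298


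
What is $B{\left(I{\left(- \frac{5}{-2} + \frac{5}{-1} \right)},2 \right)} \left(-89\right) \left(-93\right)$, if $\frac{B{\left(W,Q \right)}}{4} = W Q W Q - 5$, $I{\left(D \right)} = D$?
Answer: $662160$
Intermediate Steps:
$B{\left(W,Q \right)} = -20 + 4 Q^{2} W^{2}$ ($B{\left(W,Q \right)} = 4 \left(W Q W Q - 5\right) = 4 \left(Q W W Q - 5\right) = 4 \left(Q W^{2} Q - 5\right) = 4 \left(Q^{2} W^{2} - 5\right) = 4 \left(-5 + Q^{2} W^{2}\right) = -20 + 4 Q^{2} W^{2}$)
$B{\left(I{\left(- \frac{5}{-2} + \frac{5}{-1} \right)},2 \right)} \left(-89\right) \left(-93\right) = \left(-20 + 4 \cdot 2^{2} \left(- \frac{5}{-2} + \frac{5}{-1}\right)^{2}\right) \left(-89\right) \left(-93\right) = \left(-20 + 4 \cdot 4 \left(\left(-5\right) \left(- \frac{1}{2}\right) + 5 \left(-1\right)\right)^{2}\right) \left(-89\right) \left(-93\right) = \left(-20 + 4 \cdot 4 \left(\frac{5}{2} - 5\right)^{2}\right) \left(-89\right) \left(-93\right) = \left(-20 + 4 \cdot 4 \left(- \frac{5}{2}\right)^{2}\right) \left(-89\right) \left(-93\right) = \left(-20 + 4 \cdot 4 \cdot \frac{25}{4}\right) \left(-89\right) \left(-93\right) = \left(-20 + 100\right) \left(-89\right) \left(-93\right) = 80 \left(-89\right) \left(-93\right) = \left(-7120\right) \left(-93\right) = 662160$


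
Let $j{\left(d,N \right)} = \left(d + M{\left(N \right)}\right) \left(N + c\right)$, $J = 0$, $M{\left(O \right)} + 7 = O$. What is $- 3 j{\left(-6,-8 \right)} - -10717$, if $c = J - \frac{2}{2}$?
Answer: $10150$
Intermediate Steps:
$M{\left(O \right)} = -7 + O$
$c = -1$ ($c = 0 - \frac{2}{2} = 0 - 2 \cdot \frac{1}{2} = 0 - 1 = -1$)
$j{\left(d,N \right)} = \left(-1 + N\right) \left(-7 + N + d\right)$ ($j{\left(d,N \right)} = \left(d + \left(-7 + N\right)\right) \left(N - 1\right) = \left(-7 + N + d\right) \left(-1 + N\right) = \left(-1 + N\right) \left(-7 + N + d\right)$)
$- 3 j{\left(-6,-8 \right)} - -10717 = - 3 \left(7 - -8 - -6 - -48 - 8 \left(-7 - 8\right)\right) - -10717 = - 3 \left(7 + 8 + 6 + 48 - -120\right) + 10717 = - 3 \left(7 + 8 + 6 + 48 + 120\right) + 10717 = \left(-3\right) 189 + 10717 = -567 + 10717 = 10150$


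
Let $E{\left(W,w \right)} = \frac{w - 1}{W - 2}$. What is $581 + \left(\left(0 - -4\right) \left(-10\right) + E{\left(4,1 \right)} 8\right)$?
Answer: $541$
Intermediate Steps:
$E{\left(W,w \right)} = \frac{-1 + w}{-2 + W}$
$581 + \left(\left(0 - -4\right) \left(-10\right) + E{\left(4,1 \right)} 8\right) = 581 + \left(\left(0 - -4\right) \left(-10\right) + \frac{-1 + 1}{-2 + 4} \cdot 8\right) = 581 + \left(\left(0 + 4\right) \left(-10\right) + \frac{1}{2} \cdot 0 \cdot 8\right) = 581 + \left(4 \left(-10\right) + \frac{1}{2} \cdot 0 \cdot 8\right) = 581 + \left(-40 + 0 \cdot 8\right) = 581 + \left(-40 + 0\right) = 581 - 40 = 541$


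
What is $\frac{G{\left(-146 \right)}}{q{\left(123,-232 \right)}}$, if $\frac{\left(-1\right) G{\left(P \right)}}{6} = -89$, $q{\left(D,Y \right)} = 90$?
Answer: $\frac{89}{15} \approx 5.9333$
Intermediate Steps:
$G{\left(P \right)} = 534$ ($G{\left(P \right)} = \left(-6\right) \left(-89\right) = 534$)
$\frac{G{\left(-146 \right)}}{q{\left(123,-232 \right)}} = \frac{534}{90} = 534 \cdot \frac{1}{90} = \frac{89}{15}$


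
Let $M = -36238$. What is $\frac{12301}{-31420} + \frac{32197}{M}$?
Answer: $- \frac{728696689}{569298980} \approx -1.28$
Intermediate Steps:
$\frac{12301}{-31420} + \frac{32197}{M} = \frac{12301}{-31420} + \frac{32197}{-36238} = 12301 \left(- \frac{1}{31420}\right) + 32197 \left(- \frac{1}{36238}\right) = - \frac{12301}{31420} - \frac{32197}{36238} = - \frac{728696689}{569298980}$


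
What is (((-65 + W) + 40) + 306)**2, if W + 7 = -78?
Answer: 38416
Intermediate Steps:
W = -85 (W = -7 - 78 = -85)
(((-65 + W) + 40) + 306)**2 = (((-65 - 85) + 40) + 306)**2 = ((-150 + 40) + 306)**2 = (-110 + 306)**2 = 196**2 = 38416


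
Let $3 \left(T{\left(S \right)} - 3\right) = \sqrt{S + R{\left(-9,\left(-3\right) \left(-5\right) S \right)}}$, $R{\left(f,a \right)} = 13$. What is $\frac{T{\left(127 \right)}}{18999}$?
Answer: $\frac{1}{6333} + \frac{2 \sqrt{35}}{56997} \approx 0.0003655$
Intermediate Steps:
$T{\left(S \right)} = 3 + \frac{\sqrt{13 + S}}{3}$ ($T{\left(S \right)} = 3 + \frac{\sqrt{S + 13}}{3} = 3 + \frac{\sqrt{13 + S}}{3}$)
$\frac{T{\left(127 \right)}}{18999} = \frac{3 + \frac{\sqrt{13 + 127}}{3}}{18999} = \left(3 + \frac{\sqrt{140}}{3}\right) \frac{1}{18999} = \left(3 + \frac{2 \sqrt{35}}{3}\right) \frac{1}{18999} = \frac{1}{6333} + \frac{2 \sqrt{35}}{56997}$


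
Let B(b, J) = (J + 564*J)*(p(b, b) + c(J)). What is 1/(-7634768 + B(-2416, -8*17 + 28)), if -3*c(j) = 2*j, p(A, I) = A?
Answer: 1/135396112 ≈ 7.3857e-9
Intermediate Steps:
c(j) = -2*j/3
B(b, J) = 565*J*(b - 2*J/3) (B(b, J) = (J + 564*J)*(b - 2*J/3) = (565*J)*(b - 2*J/3) = 565*J*(b - 2*J/3))
1/(-7634768 + B(-2416, -8*17 + 28)) = 1/(-7634768 + 565*(-8*17 + 28)*(-2*(-8*17 + 28) + 3*(-2416))/3) = 1/(-7634768 + 565*(-136 + 28)*(-2*(-136 + 28) - 7248)/3) = 1/(-7634768 + (565/3)*(-108)*(-2*(-108) - 7248)) = 1/(-7634768 + (565/3)*(-108)*(216 - 7248)) = 1/(-7634768 + (565/3)*(-108)*(-7032)) = 1/(-7634768 + 143030880) = 1/135396112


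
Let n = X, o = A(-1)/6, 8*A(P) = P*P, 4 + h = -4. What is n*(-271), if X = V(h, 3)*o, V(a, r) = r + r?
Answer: -271/8 ≈ -33.875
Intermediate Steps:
h = -8 (h = -4 - 4 = -8)
A(P) = P²/8 (A(P) = (P*P)/8 = P²/8)
V(a, r) = 2*r
o = 1/48 (o = ((⅛)*(-1)²)/6 = ((⅛)*1)*(⅙) = (⅛)*(⅙) = 1/48 ≈ 0.020833)
X = ⅛ (X = (2*3)*(1/48) = 6*(1/48) = ⅛ ≈ 0.12500)
n = ⅛ ≈ 0.12500
n*(-271) = (⅛)*(-271) = -271/8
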